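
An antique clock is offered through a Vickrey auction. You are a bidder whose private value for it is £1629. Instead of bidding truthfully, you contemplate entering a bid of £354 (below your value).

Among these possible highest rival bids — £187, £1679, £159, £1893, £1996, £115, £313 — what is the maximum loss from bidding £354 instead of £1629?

£187: same outcome either way → loss £0.
£1679: same outcome either way → loss £0.
£159: same outcome either way → loss £0.
£1893: same outcome either way → loss £0.
£1996: same outcome either way → loss £0.
£115: same outcome either way → loss £0.
£313: same outcome either way → loss £0.
Maximum loss: £0.

£0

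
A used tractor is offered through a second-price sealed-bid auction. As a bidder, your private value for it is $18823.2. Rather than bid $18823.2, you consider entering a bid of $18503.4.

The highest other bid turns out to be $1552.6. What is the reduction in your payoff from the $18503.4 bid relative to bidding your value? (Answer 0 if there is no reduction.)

$0

Bidding your value $18823.2: you win (since $18823.2 > $1552.6) and pay $1552.6. Payoff $17270.6.
Bidding $18503.4: you win and pay $1552.6. Payoff $18823.2 − $1552.6 = $17270.6.
Difference = $17270.6 − $17270.6 = $0; both bids lead to the same outcome because the competing bid is below both your value and your alternative bid.
Truthful bidding weakly dominates here: raising your bid can only win items priced above your value, and lowering it can only forfeit items priced below.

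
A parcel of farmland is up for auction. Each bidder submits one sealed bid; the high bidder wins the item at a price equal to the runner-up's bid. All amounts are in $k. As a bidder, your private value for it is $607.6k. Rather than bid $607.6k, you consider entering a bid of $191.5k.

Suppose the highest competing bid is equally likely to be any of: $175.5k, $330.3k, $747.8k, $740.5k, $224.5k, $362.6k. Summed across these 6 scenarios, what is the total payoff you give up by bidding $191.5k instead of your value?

$905.4k

The deviation costs you only when the competing bid falls strictly between $191.5k and $607.6k; elsewhere both bids give the same outcome.
$175.5k: outcomes coincide → loss $0k.
$330.3k: truthful payoff $277.3k, deviation payoff $0k → loss $277.3k.
$747.8k: outcomes coincide → loss $0k.
$740.5k: outcomes coincide → loss $0k.
$224.5k: truthful payoff $383.1k, deviation payoff $0k → loss $383.1k.
$362.6k: truthful payoff $245k, deviation payoff $0k → loss $245k.
Total loss = $277.3k + $383.1k + $245k = $905.4k.
Because the price is fixed by the runner-up's bid, deviating from your value can only change a good outcome into a bad one — never the reverse.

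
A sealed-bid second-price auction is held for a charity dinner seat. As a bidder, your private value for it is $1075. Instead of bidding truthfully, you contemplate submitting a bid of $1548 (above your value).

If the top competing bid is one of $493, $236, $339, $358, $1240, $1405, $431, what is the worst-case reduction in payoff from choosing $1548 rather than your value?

$493: same outcome either way → loss $0.
$236: same outcome either way → loss $0.
$339: same outcome either way → loss $0.
$358: same outcome either way → loss $0.
$1240: truthful gives $0, deviation gives −$165 → loss $165.
$1405: truthful gives $0, deviation gives −$330 → loss $330.
$431: same outcome either way → loss $0.
Maximum loss: $330.

$330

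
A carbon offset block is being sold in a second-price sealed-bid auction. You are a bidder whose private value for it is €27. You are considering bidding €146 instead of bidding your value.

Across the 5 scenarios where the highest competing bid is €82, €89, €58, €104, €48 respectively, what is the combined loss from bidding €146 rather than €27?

The deviation costs you only when the competing bid falls strictly between €27 and €146; elsewhere both bids give the same outcome.
€82: truthful payoff €0, deviation payoff −€55 → loss €55.
€89: truthful payoff €0, deviation payoff −€62 → loss €62.
€58: truthful payoff €0, deviation payoff −€31 → loss €31.
€104: truthful payoff €0, deviation payoff −€77 → loss €77.
€48: truthful payoff €0, deviation payoff −€21 → loss €21.
Total loss = €55 + €62 + €31 + €77 + €21 = €246.
Truthful bidding weakly dominates here: raising your bid can only win items priced above your value, and lowering it can only forfeit items priced below.

€246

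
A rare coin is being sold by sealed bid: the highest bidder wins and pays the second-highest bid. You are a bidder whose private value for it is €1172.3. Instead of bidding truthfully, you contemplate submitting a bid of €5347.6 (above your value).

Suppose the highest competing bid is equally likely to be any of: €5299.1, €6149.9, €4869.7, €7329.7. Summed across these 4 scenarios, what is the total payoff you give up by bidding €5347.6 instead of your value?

The deviation costs you only when the competing bid falls strictly between €1172.3 and €5347.6; elsewhere both bids give the same outcome.
€5299.1: truthful payoff €0, deviation payoff −€4126.8 → loss €4126.8.
€6149.9: outcomes coincide → loss €0.
€4869.7: truthful payoff €0, deviation payoff −€3697.4 → loss €3697.4.
€7329.7: outcomes coincide → loss €0.
Total loss = €4126.8 + €3697.4 = €7824.2.

€7824.2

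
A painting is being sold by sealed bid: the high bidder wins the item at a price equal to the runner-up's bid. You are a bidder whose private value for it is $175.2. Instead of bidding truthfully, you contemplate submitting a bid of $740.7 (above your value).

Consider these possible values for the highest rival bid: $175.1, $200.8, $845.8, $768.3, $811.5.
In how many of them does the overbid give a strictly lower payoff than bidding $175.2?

1

The deviation hurts exactly when the highest competing bid lies strictly between $175.2 and $740.7 — overbidding then wins at a price above your value.
$175.1: below both → same outcome either way.
$200.8: inside the interval → strictly worse (loss $25.6).
$845.8: above both → same outcome either way.
$768.3: above both → same outcome either way.
$811.5: above both → same outcome either way.
Count: 1.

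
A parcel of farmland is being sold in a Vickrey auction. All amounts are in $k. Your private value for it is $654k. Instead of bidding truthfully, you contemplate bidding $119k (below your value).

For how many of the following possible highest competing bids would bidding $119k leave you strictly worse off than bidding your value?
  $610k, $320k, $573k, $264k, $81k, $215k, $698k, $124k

The deviation hurts exactly when the highest competing bid lies strictly between $119k and $654k — underbidding then forfeits a profitable win.
$610k: inside the interval → strictly worse (loss $44k).
$320k: inside the interval → strictly worse (loss $334k).
$573k: inside the interval → strictly worse (loss $81k).
$264k: inside the interval → strictly worse (loss $390k).
$81k: below both → same outcome either way.
$215k: inside the interval → strictly worse (loss $439k).
$698k: above both → same outcome either way.
$124k: inside the interval → strictly worse (loss $530k).
Count: 6.

6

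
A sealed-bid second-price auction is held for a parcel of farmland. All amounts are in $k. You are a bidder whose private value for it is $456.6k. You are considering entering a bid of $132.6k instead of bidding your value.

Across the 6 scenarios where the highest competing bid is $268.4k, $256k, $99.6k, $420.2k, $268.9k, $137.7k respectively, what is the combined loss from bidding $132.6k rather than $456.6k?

$931.8k

The deviation costs you only when the competing bid falls strictly between $132.6k and $456.6k; elsewhere both bids give the same outcome.
$268.4k: truthful payoff $188.2k, deviation payoff $0k → loss $188.2k.
$256k: truthful payoff $200.6k, deviation payoff $0k → loss $200.6k.
$99.6k: outcomes coincide → loss $0k.
$420.2k: truthful payoff $36.4k, deviation payoff $0k → loss $36.4k.
$268.9k: truthful payoff $187.7k, deviation payoff $0k → loss $187.7k.
$137.7k: truthful payoff $318.9k, deviation payoff $0k → loss $318.9k.
Total loss = $188.2k + $200.6k + $36.4k + $187.7k + $318.9k = $931.8k.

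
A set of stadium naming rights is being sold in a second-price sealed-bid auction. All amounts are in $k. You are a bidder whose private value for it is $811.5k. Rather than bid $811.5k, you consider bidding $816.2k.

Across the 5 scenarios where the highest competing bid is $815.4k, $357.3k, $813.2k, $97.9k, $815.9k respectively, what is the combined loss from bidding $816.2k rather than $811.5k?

The deviation costs you only when the competing bid falls strictly between $811.5k and $816.2k; elsewhere both bids give the same outcome.
$815.4k: truthful payoff $0k, deviation payoff −$3.9k → loss $3.9k.
$357.3k: outcomes coincide → loss $0k.
$813.2k: truthful payoff $0k, deviation payoff −$1.7k → loss $1.7k.
$97.9k: outcomes coincide → loss $0k.
$815.9k: truthful payoff $0k, deviation payoff −$4.4k → loss $4.4k.
Total loss = $3.9k + $1.7k + $4.4k = $10k.
Truthful bidding weakly dominates here: raising your bid can only win items priced above your value, and lowering it can only forfeit items priced below.

$10k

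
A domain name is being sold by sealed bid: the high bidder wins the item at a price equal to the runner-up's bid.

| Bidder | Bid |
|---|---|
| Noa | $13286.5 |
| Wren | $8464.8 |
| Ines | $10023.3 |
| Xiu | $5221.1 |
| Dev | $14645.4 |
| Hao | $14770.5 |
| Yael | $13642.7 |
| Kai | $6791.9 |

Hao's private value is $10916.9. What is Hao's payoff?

Highest bid: Hao at $14770.5, so Hao wins.
Second-highest bid: Dev at $14645.4 — that is the price the winner pays.
Hao's payoff = value − price = $10916.9 − $14645.4 = −$3728.5.

−$3728.5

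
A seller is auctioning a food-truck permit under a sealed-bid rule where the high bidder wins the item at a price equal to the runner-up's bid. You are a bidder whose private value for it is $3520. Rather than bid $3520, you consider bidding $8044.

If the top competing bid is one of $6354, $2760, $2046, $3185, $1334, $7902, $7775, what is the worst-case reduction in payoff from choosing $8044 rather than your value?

$4382

$6354: truthful gives $0, deviation gives −$2834 → loss $2834.
$2760: same outcome either way → loss $0.
$2046: same outcome either way → loss $0.
$3185: same outcome either way → loss $0.
$1334: same outcome either way → loss $0.
$7902: truthful gives $0, deviation gives −$4382 → loss $4382.
$7775: truthful gives $0, deviation gives −$4255 → loss $4255.
Maximum loss: $4382.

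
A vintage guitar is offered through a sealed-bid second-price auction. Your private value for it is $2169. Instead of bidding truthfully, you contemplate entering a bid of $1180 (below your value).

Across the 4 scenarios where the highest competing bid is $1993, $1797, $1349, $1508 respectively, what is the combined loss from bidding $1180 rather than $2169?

$2029

The deviation costs you only when the competing bid falls strictly between $1180 and $2169; elsewhere both bids give the same outcome.
$1993: truthful payoff $176, deviation payoff $0 → loss $176.
$1797: truthful payoff $372, deviation payoff $0 → loss $372.
$1349: truthful payoff $820, deviation payoff $0 → loss $820.
$1508: truthful payoff $661, deviation payoff $0 → loss $661.
Total loss = $176 + $372 + $820 + $661 = $2029.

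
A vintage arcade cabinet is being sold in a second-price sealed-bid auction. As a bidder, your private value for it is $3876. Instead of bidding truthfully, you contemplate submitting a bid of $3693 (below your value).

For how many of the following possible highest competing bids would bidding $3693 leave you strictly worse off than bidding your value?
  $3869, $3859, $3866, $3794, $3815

5

The deviation hurts exactly when the highest competing bid lies strictly between $3693 and $3876 — underbidding then forfeits a profitable win.
$3869: inside the interval → strictly worse (loss $7).
$3859: inside the interval → strictly worse (loss $17).
$3866: inside the interval → strictly worse (loss $10).
$3794: inside the interval → strictly worse (loss $82).
$3815: inside the interval → strictly worse (loss $61).
Count: 5.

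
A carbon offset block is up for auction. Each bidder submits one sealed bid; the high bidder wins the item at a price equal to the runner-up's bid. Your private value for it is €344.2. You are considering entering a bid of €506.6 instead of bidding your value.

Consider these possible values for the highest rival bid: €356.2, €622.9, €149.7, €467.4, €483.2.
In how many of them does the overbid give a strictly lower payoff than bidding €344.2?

The deviation hurts exactly when the highest competing bid lies strictly between €344.2 and €506.6 — overbidding then wins at a price above your value.
€356.2: inside the interval → strictly worse (loss €12).
€622.9: above both → same outcome either way.
€149.7: below both → same outcome either way.
€467.4: inside the interval → strictly worse (loss €123.2).
€483.2: inside the interval → strictly worse (loss €139).
Count: 3.

3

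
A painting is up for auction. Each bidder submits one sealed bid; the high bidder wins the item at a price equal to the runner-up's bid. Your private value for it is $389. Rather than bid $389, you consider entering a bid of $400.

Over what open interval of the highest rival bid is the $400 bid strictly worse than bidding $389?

($389, $400)

If the competing bid is below $389, both bids win at the same price — no difference.
If it is above $400, both bids lose — no difference.
If it lies strictly between $389 and $400, bidding your value loses (payoff 0) while bidding $400 wins at a price above your value (payoff negative).
So the deviation strictly hurts on the open interval ($389, $400).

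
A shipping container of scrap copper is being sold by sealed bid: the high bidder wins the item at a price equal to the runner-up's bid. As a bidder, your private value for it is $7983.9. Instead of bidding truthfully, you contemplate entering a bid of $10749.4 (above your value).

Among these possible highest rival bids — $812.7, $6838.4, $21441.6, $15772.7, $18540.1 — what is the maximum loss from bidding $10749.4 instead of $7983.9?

$0

$812.7: same outcome either way → loss $0.
$6838.4: same outcome either way → loss $0.
$21441.6: same outcome either way → loss $0.
$15772.7: same outcome either way → loss $0.
$18540.1: same outcome either way → loss $0.
Maximum loss: $0.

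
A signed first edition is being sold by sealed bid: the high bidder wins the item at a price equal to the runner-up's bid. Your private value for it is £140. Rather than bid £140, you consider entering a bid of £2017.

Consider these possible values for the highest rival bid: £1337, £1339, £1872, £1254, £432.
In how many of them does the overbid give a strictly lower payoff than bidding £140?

The deviation hurts exactly when the highest competing bid lies strictly between £140 and £2017 — overbidding then wins at a price above your value.
£1337: inside the interval → strictly worse (loss £1197).
£1339: inside the interval → strictly worse (loss £1199).
£1872: inside the interval → strictly worse (loss £1732).
£1254: inside the interval → strictly worse (loss £1114).
£432: inside the interval → strictly worse (loss £292).
Count: 5.

5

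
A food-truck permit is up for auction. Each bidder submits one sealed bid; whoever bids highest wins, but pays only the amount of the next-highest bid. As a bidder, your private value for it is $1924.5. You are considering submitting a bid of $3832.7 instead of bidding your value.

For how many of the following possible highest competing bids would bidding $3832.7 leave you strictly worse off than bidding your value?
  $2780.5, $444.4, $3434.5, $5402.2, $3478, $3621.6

The deviation hurts exactly when the highest competing bid lies strictly between $1924.5 and $3832.7 — overbidding then wins at a price above your value.
$2780.5: inside the interval → strictly worse (loss $856).
$444.4: below both → same outcome either way.
$3434.5: inside the interval → strictly worse (loss $1510).
$5402.2: above both → same outcome either way.
$3478: inside the interval → strictly worse (loss $1553.5).
$3621.6: inside the interval → strictly worse (loss $1697.1).
Count: 4.

4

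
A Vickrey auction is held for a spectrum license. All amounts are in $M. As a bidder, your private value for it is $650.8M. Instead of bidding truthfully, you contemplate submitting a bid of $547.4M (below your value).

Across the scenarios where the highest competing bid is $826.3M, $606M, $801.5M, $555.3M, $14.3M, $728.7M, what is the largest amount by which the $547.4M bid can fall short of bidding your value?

$826.3M: same outcome either way → loss $0M.
$606M: truthful gives $44.8M, deviation gives $0M → loss $44.8M.
$801.5M: same outcome either way → loss $0M.
$555.3M: truthful gives $95.5M, deviation gives $0M → loss $95.5M.
$14.3M: same outcome either way → loss $0M.
$728.7M: same outcome either way → loss $0M.
Maximum loss: $95.5M.

$95.5M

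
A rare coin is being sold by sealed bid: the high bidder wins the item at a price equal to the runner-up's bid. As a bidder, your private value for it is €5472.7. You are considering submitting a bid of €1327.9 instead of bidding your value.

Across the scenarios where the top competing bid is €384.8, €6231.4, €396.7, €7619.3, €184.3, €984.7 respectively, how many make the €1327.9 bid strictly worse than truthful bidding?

0

The deviation hurts exactly when the highest competing bid lies strictly between €1327.9 and €5472.7 — underbidding then forfeits a profitable win.
€384.8: below both → same outcome either way.
€6231.4: above both → same outcome either way.
€396.7: below both → same outcome either way.
€7619.3: above both → same outcome either way.
€184.3: below both → same outcome either way.
€984.7: below both → same outcome either way.
Count: 0.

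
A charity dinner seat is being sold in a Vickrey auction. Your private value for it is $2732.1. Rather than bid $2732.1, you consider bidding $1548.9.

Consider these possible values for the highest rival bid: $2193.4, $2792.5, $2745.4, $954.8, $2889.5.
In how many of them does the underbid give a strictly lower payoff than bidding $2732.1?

The deviation hurts exactly when the highest competing bid lies strictly between $1548.9 and $2732.1 — underbidding then forfeits a profitable win.
$2193.4: inside the interval → strictly worse (loss $538.7).
$2792.5: above both → same outcome either way.
$2745.4: above both → same outcome either way.
$954.8: below both → same outcome either way.
$2889.5: above both → same outcome either way.
Count: 1.

1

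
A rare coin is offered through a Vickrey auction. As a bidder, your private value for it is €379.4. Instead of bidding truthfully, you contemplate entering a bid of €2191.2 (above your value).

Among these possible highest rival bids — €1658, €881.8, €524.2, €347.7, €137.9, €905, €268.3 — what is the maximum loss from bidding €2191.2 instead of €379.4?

€1658: truthful gives €0, deviation gives −€1278.6 → loss €1278.6.
€881.8: truthful gives €0, deviation gives −€502.4 → loss €502.4.
€524.2: truthful gives €0, deviation gives −€144.8 → loss €144.8.
€347.7: same outcome either way → loss €0.
€137.9: same outcome either way → loss €0.
€905: truthful gives €0, deviation gives −€525.6 → loss €525.6.
€268.3: same outcome either way → loss €0.
Maximum loss: €1278.6.

€1278.6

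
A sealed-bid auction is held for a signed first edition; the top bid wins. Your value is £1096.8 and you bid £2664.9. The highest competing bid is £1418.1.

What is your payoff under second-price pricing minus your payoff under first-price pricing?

You have the highest bid, so you win under either rule.
Second-price: pay £1418.1 → payoff −£321.3.
First-price: pay your own bid £2664.9 → payoff −£1568.1.
Difference = −£321.3 − (−£1568.1) = £1246.8.

£1246.8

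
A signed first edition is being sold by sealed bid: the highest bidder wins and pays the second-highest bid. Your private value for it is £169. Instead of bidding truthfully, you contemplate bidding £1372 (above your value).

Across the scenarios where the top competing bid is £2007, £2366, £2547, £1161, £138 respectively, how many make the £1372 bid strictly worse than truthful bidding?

The deviation hurts exactly when the highest competing bid lies strictly between £169 and £1372 — overbidding then wins at a price above your value.
£2007: above both → same outcome either way.
£2366: above both → same outcome either way.
£2547: above both → same outcome either way.
£1161: inside the interval → strictly worse (loss £992).
£138: below both → same outcome either way.
Count: 1.

1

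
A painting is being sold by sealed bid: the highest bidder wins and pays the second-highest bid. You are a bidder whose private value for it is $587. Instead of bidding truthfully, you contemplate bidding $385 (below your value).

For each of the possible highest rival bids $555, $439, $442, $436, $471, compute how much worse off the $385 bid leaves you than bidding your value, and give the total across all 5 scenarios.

$592

The deviation costs you only when the competing bid falls strictly between $385 and $587; elsewhere both bids give the same outcome.
$555: truthful payoff $32, deviation payoff $0 → loss $32.
$439: truthful payoff $148, deviation payoff $0 → loss $148.
$442: truthful payoff $145, deviation payoff $0 → loss $145.
$436: truthful payoff $151, deviation payoff $0 → loss $151.
$471: truthful payoff $116, deviation payoff $0 → loss $116.
Total loss = $32 + $148 + $145 + $151 + $116 = $592.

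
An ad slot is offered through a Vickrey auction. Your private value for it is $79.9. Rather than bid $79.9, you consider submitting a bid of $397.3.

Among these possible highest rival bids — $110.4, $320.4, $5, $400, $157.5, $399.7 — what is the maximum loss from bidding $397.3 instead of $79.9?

$110.4: truthful gives $0, deviation gives −$30.5 → loss $30.5.
$320.4: truthful gives $0, deviation gives −$240.5 → loss $240.5.
$5: same outcome either way → loss $0.
$400: same outcome either way → loss $0.
$157.5: truthful gives $0, deviation gives −$77.6 → loss $77.6.
$399.7: same outcome either way → loss $0.
Maximum loss: $240.5.

$240.5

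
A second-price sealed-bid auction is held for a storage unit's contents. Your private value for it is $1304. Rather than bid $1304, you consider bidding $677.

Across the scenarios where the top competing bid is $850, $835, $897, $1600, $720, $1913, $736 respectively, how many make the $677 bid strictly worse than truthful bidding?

5

The deviation hurts exactly when the highest competing bid lies strictly between $677 and $1304 — underbidding then forfeits a profitable win.
$850: inside the interval → strictly worse (loss $454).
$835: inside the interval → strictly worse (loss $469).
$897: inside the interval → strictly worse (loss $407).
$1600: above both → same outcome either way.
$720: inside the interval → strictly worse (loss $584).
$1913: above both → same outcome either way.
$736: inside the interval → strictly worse (loss $568).
Count: 5.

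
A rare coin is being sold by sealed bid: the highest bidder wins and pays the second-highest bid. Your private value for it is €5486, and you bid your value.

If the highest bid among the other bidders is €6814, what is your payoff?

Your bid €5486 is below the highest competing bid €6814, so you lose.
A losing bidder pays nothing and receives nothing: payoff = €0.

€0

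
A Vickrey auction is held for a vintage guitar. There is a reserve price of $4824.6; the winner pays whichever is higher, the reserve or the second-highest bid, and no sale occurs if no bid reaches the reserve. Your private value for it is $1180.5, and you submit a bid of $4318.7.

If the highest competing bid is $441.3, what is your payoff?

Your bid $4318.7 is the highest bid but falls below the reserve $4824.6, so the item goes unsold. Payoff $0.

$0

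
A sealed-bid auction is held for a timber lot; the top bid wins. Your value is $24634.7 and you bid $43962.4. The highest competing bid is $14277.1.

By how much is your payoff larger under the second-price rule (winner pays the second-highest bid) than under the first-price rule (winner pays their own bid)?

You have the highest bid, so you win under either rule.
Second-price: pay $14277.1 → payoff $10357.6.
First-price: pay your own bid $43962.4 → payoff −$19327.7.
Difference = $10357.6 − (−$19327.7) = $29685.3.

$29685.3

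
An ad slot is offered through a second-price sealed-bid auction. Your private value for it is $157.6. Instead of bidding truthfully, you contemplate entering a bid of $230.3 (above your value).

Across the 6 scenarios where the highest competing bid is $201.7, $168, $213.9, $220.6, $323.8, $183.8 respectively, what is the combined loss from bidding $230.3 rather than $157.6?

$200

The deviation costs you only when the competing bid falls strictly between $157.6 and $230.3; elsewhere both bids give the same outcome.
$201.7: truthful payoff $0, deviation payoff −$44.1 → loss $44.1.
$168: truthful payoff $0, deviation payoff −$10.4 → loss $10.4.
$213.9: truthful payoff $0, deviation payoff −$56.3 → loss $56.3.
$220.6: truthful payoff $0, deviation payoff −$63 → loss $63.
$323.8: outcomes coincide → loss $0.
$183.8: truthful payoff $0, deviation payoff −$26.2 → loss $26.2.
Total loss = $44.1 + $10.4 + $56.3 + $63 + $26.2 = $200.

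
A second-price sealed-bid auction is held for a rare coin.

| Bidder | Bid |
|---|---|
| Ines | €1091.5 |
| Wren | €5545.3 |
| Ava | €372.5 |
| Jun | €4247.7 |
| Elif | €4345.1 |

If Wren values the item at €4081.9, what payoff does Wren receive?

Highest bid: Wren at €5545.3, so Wren wins.
Second-highest bid: Elif at €4345.1 — that is the price the winner pays.
Wren's payoff = value − price = €4081.9 − €4345.1 = −€263.2.

−€263.2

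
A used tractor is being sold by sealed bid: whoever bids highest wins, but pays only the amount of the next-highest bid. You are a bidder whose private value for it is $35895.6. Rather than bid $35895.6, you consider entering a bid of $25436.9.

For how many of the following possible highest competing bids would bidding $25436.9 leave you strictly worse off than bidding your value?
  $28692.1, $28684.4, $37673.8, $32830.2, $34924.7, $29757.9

The deviation hurts exactly when the highest competing bid lies strictly between $25436.9 and $35895.6 — underbidding then forfeits a profitable win.
$28692.1: inside the interval → strictly worse (loss $7203.5).
$28684.4: inside the interval → strictly worse (loss $7211.2).
$37673.8: above both → same outcome either way.
$32830.2: inside the interval → strictly worse (loss $3065.4).
$34924.7: inside the interval → strictly worse (loss $970.9).
$29757.9: inside the interval → strictly worse (loss $6137.7).
Count: 5.

5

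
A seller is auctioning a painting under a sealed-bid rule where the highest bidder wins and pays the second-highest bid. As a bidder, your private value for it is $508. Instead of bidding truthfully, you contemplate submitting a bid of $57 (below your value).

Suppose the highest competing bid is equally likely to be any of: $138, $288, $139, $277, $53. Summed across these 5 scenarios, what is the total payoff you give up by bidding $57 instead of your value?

$1190

The deviation costs you only when the competing bid falls strictly between $57 and $508; elsewhere both bids give the same outcome.
$138: truthful payoff $370, deviation payoff $0 → loss $370.
$288: truthful payoff $220, deviation payoff $0 → loss $220.
$139: truthful payoff $369, deviation payoff $0 → loss $369.
$277: truthful payoff $231, deviation payoff $0 → loss $231.
$53: outcomes coincide → loss $0.
Total loss = $370 + $220 + $369 + $231 = $1190.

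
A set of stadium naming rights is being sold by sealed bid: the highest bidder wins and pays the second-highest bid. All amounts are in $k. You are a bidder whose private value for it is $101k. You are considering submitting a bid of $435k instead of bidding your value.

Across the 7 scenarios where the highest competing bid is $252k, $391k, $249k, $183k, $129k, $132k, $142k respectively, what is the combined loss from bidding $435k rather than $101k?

$771k

The deviation costs you only when the competing bid falls strictly between $101k and $435k; elsewhere both bids give the same outcome.
$252k: truthful payoff $0k, deviation payoff −$151k → loss $151k.
$391k: truthful payoff $0k, deviation payoff −$290k → loss $290k.
$249k: truthful payoff $0k, deviation payoff −$148k → loss $148k.
$183k: truthful payoff $0k, deviation payoff −$82k → loss $82k.
$129k: truthful payoff $0k, deviation payoff −$28k → loss $28k.
$132k: truthful payoff $0k, deviation payoff −$31k → loss $31k.
$142k: truthful payoff $0k, deviation payoff −$41k → loss $41k.
Total loss = $151k + $290k + $148k + $82k + $28k + $31k + $41k = $771k.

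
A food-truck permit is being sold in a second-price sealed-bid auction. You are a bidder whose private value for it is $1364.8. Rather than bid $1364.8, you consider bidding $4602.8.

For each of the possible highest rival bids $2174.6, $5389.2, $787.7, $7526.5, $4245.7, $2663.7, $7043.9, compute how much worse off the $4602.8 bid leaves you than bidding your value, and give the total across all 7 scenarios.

$4989.6

The deviation costs you only when the competing bid falls strictly between $1364.8 and $4602.8; elsewhere both bids give the same outcome.
$2174.6: truthful payoff $0, deviation payoff −$809.8 → loss $809.8.
$5389.2: outcomes coincide → loss $0.
$787.7: outcomes coincide → loss $0.
$7526.5: outcomes coincide → loss $0.
$4245.7: truthful payoff $0, deviation payoff −$2880.9 → loss $2880.9.
$2663.7: truthful payoff $0, deviation payoff −$1298.9 → loss $1298.9.
$7043.9: outcomes coincide → loss $0.
Total loss = $809.8 + $2880.9 + $1298.9 = $4989.6.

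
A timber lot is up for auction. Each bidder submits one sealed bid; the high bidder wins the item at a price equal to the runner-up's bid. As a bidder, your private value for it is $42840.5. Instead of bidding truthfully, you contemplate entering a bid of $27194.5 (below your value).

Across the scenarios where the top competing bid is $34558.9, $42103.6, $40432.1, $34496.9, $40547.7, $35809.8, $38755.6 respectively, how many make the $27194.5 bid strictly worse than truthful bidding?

The deviation hurts exactly when the highest competing bid lies strictly between $27194.5 and $42840.5 — underbidding then forfeits a profitable win.
$34558.9: inside the interval → strictly worse (loss $8281.6).
$42103.6: inside the interval → strictly worse (loss $736.9).
$40432.1: inside the interval → strictly worse (loss $2408.4).
$34496.9: inside the interval → strictly worse (loss $8343.6).
$40547.7: inside the interval → strictly worse (loss $2292.8).
$35809.8: inside the interval → strictly worse (loss $7030.7).
$38755.6: inside the interval → strictly worse (loss $4084.9).
Count: 7.

7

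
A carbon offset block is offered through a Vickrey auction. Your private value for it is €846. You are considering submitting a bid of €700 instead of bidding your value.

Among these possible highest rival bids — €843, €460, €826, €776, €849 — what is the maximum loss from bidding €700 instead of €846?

€843: truthful gives €3, deviation gives €0 → loss €3.
€460: same outcome either way → loss €0.
€826: truthful gives €20, deviation gives €0 → loss €20.
€776: truthful gives €70, deviation gives €0 → loss €70.
€849: same outcome either way → loss €0.
Maximum loss: €70.

€70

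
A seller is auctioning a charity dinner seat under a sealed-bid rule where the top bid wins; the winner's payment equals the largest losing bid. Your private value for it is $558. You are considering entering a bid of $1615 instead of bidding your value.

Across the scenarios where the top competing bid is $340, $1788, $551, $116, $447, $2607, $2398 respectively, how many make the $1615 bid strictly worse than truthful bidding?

The deviation hurts exactly when the highest competing bid lies strictly between $558 and $1615 — overbidding then wins at a price above your value.
$340: below both → same outcome either way.
$1788: above both → same outcome either way.
$551: below both → same outcome either way.
$116: below both → same outcome either way.
$447: below both → same outcome either way.
$2607: above both → same outcome either way.
$2398: above both → same outcome either way.
Count: 0.

0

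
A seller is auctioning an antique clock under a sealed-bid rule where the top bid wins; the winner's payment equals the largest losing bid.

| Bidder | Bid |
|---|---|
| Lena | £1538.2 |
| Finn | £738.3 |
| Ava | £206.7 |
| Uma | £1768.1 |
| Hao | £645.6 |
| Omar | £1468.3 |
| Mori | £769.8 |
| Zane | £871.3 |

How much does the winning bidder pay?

Highest bid: Uma at £1768.1, so Uma wins.
Second-highest bid: Lena at £1538.2 — that is the price the winner pays.

£1538.2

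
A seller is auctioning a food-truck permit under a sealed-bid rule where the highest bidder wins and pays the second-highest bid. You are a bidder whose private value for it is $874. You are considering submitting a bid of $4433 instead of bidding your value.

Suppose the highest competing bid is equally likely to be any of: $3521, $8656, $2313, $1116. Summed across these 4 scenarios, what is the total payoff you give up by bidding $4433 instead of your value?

$4328

The deviation costs you only when the competing bid falls strictly between $874 and $4433; elsewhere both bids give the same outcome.
$3521: truthful payoff $0, deviation payoff −$2647 → loss $2647.
$8656: outcomes coincide → loss $0.
$2313: truthful payoff $0, deviation payoff −$1439 → loss $1439.
$1116: truthful payoff $0, deviation payoff −$242 → loss $242.
Total loss = $2647 + $1439 + $242 = $4328.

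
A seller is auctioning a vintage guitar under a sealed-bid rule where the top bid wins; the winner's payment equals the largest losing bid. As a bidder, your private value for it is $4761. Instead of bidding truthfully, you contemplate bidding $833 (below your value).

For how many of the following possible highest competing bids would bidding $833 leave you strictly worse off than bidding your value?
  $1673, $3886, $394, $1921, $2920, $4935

4

The deviation hurts exactly when the highest competing bid lies strictly between $833 and $4761 — underbidding then forfeits a profitable win.
$1673: inside the interval → strictly worse (loss $3088).
$3886: inside the interval → strictly worse (loss $875).
$394: below both → same outcome either way.
$1921: inside the interval → strictly worse (loss $2840).
$2920: inside the interval → strictly worse (loss $1841).
$4935: above both → same outcome either way.
Count: 4.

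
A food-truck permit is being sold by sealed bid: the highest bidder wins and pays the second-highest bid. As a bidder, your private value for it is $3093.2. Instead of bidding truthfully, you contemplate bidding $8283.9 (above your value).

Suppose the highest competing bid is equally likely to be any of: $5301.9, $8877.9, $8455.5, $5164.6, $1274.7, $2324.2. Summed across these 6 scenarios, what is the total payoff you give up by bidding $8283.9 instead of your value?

The deviation costs you only when the competing bid falls strictly between $3093.2 and $8283.9; elsewhere both bids give the same outcome.
$5301.9: truthful payoff $0, deviation payoff −$2208.7 → loss $2208.7.
$8877.9: outcomes coincide → loss $0.
$8455.5: outcomes coincide → loss $0.
$5164.6: truthful payoff $0, deviation payoff −$2071.4 → loss $2071.4.
$1274.7: outcomes coincide → loss $0.
$2324.2: outcomes coincide → loss $0.
Total loss = $2208.7 + $2071.4 = $4280.1.

$4280.1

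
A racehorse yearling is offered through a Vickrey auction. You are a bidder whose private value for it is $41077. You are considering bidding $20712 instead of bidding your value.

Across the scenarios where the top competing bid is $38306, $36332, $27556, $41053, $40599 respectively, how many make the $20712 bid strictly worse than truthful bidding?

The deviation hurts exactly when the highest competing bid lies strictly between $20712 and $41077 — underbidding then forfeits a profitable win.
$38306: inside the interval → strictly worse (loss $2771).
$36332: inside the interval → strictly worse (loss $4745).
$27556: inside the interval → strictly worse (loss $13521).
$41053: inside the interval → strictly worse (loss $24).
$40599: inside the interval → strictly worse (loss $478).
Count: 5.

5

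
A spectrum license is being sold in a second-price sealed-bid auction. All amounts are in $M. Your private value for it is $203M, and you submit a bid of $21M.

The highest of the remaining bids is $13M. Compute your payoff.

$190M

Your bid $21M exceeds the highest competing bid $13M, so you win.
In a second-price auction the winner pays the second-highest bid, $13M.
Payoff = value − price = $203M − $13M = $190M.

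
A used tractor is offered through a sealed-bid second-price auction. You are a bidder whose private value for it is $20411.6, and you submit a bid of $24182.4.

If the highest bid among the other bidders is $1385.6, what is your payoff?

Your bid $24182.4 exceeds the highest competing bid $1385.6, so you win.
In a second-price auction the winner pays the second-highest bid, $1385.6.
Payoff = value − price = $20411.6 − $1385.6 = $19026.

$19026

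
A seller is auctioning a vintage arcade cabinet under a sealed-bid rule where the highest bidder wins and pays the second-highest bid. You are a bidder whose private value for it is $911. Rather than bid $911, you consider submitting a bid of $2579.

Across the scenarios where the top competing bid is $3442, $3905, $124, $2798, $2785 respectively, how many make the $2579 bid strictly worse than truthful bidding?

0

The deviation hurts exactly when the highest competing bid lies strictly between $911 and $2579 — overbidding then wins at a price above your value.
$3442: above both → same outcome either way.
$3905: above both → same outcome either way.
$124: below both → same outcome either way.
$2798: above both → same outcome either way.
$2785: above both → same outcome either way.
Count: 0.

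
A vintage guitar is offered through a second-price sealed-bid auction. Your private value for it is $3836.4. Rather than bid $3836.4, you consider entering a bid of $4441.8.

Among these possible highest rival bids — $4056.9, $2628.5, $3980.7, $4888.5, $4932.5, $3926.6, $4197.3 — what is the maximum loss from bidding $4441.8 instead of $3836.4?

$360.9

$4056.9: truthful gives $0, deviation gives −$220.5 → loss $220.5.
$2628.5: same outcome either way → loss $0.
$3980.7: truthful gives $0, deviation gives −$144.3 → loss $144.3.
$4888.5: same outcome either way → loss $0.
$4932.5: same outcome either way → loss $0.
$3926.6: truthful gives $0, deviation gives −$90.2 → loss $90.2.
$4197.3: truthful gives $0, deviation gives −$360.9 → loss $360.9.
Maximum loss: $360.9.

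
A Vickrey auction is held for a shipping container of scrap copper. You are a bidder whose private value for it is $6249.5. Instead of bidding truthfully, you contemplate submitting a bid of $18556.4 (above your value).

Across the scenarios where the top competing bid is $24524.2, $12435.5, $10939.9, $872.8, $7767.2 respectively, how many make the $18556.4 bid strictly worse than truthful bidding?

3

The deviation hurts exactly when the highest competing bid lies strictly between $6249.5 and $18556.4 — overbidding then wins at a price above your value.
$24524.2: above both → same outcome either way.
$12435.5: inside the interval → strictly worse (loss $6186).
$10939.9: inside the interval → strictly worse (loss $4690.4).
$872.8: below both → same outcome either way.
$7767.2: inside the interval → strictly worse (loss $1517.7).
Count: 3.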